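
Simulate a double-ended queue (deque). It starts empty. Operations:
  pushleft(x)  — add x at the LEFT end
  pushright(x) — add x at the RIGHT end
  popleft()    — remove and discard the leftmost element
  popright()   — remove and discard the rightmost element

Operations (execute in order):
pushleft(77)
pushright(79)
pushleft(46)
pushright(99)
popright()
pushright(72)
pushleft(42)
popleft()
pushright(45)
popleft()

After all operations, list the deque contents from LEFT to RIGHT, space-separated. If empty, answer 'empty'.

pushleft(77): [77]
pushright(79): [77, 79]
pushleft(46): [46, 77, 79]
pushright(99): [46, 77, 79, 99]
popright(): [46, 77, 79]
pushright(72): [46, 77, 79, 72]
pushleft(42): [42, 46, 77, 79, 72]
popleft(): [46, 77, 79, 72]
pushright(45): [46, 77, 79, 72, 45]
popleft(): [77, 79, 72, 45]

Answer: 77 79 72 45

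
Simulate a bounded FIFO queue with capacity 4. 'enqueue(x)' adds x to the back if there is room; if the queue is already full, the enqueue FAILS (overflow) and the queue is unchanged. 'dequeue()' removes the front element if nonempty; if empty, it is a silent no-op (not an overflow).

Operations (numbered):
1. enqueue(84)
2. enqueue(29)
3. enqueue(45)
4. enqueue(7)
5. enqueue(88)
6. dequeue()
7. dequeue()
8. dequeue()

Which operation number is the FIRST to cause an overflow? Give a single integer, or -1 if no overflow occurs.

Answer: 5

Derivation:
1. enqueue(84): size=1
2. enqueue(29): size=2
3. enqueue(45): size=3
4. enqueue(7): size=4
5. enqueue(88): size=4=cap → OVERFLOW (fail)
6. dequeue(): size=3
7. dequeue(): size=2
8. dequeue(): size=1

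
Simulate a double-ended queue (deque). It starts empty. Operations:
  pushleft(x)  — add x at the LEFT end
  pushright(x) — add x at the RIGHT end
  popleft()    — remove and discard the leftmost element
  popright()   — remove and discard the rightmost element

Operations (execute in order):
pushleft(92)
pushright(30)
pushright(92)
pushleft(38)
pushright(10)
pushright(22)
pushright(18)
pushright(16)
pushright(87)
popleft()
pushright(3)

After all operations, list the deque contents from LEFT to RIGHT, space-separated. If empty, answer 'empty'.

pushleft(92): [92]
pushright(30): [92, 30]
pushright(92): [92, 30, 92]
pushleft(38): [38, 92, 30, 92]
pushright(10): [38, 92, 30, 92, 10]
pushright(22): [38, 92, 30, 92, 10, 22]
pushright(18): [38, 92, 30, 92, 10, 22, 18]
pushright(16): [38, 92, 30, 92, 10, 22, 18, 16]
pushright(87): [38, 92, 30, 92, 10, 22, 18, 16, 87]
popleft(): [92, 30, 92, 10, 22, 18, 16, 87]
pushright(3): [92, 30, 92, 10, 22, 18, 16, 87, 3]

Answer: 92 30 92 10 22 18 16 87 3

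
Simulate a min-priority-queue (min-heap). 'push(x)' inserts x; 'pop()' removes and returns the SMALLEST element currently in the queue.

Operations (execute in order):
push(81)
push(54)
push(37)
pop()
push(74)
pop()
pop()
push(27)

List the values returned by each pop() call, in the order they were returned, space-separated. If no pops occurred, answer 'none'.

push(81): heap contents = [81]
push(54): heap contents = [54, 81]
push(37): heap contents = [37, 54, 81]
pop() → 37: heap contents = [54, 81]
push(74): heap contents = [54, 74, 81]
pop() → 54: heap contents = [74, 81]
pop() → 74: heap contents = [81]
push(27): heap contents = [27, 81]

Answer: 37 54 74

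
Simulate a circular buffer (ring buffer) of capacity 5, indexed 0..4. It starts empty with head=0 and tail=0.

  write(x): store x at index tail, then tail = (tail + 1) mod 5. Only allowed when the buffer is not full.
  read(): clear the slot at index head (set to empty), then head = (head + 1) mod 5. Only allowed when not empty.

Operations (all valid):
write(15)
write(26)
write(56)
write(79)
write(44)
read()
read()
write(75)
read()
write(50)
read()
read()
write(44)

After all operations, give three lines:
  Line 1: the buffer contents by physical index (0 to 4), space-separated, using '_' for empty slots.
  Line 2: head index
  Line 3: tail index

write(15): buf=[15 _ _ _ _], head=0, tail=1, size=1
write(26): buf=[15 26 _ _ _], head=0, tail=2, size=2
write(56): buf=[15 26 56 _ _], head=0, tail=3, size=3
write(79): buf=[15 26 56 79 _], head=0, tail=4, size=4
write(44): buf=[15 26 56 79 44], head=0, tail=0, size=5
read(): buf=[_ 26 56 79 44], head=1, tail=0, size=4
read(): buf=[_ _ 56 79 44], head=2, tail=0, size=3
write(75): buf=[75 _ 56 79 44], head=2, tail=1, size=4
read(): buf=[75 _ _ 79 44], head=3, tail=1, size=3
write(50): buf=[75 50 _ 79 44], head=3, tail=2, size=4
read(): buf=[75 50 _ _ 44], head=4, tail=2, size=3
read(): buf=[75 50 _ _ _], head=0, tail=2, size=2
write(44): buf=[75 50 44 _ _], head=0, tail=3, size=3

Answer: 75 50 44 _ _
0
3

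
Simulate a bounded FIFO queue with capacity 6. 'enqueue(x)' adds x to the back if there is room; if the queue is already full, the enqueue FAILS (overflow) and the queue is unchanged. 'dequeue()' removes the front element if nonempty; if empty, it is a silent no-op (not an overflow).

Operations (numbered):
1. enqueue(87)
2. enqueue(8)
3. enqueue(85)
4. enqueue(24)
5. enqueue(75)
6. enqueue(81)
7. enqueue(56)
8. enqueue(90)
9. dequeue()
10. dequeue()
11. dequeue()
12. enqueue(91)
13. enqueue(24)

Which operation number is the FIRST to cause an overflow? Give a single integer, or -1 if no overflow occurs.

Answer: 7

Derivation:
1. enqueue(87): size=1
2. enqueue(8): size=2
3. enqueue(85): size=3
4. enqueue(24): size=4
5. enqueue(75): size=5
6. enqueue(81): size=6
7. enqueue(56): size=6=cap → OVERFLOW (fail)
8. enqueue(90): size=6=cap → OVERFLOW (fail)
9. dequeue(): size=5
10. dequeue(): size=4
11. dequeue(): size=3
12. enqueue(91): size=4
13. enqueue(24): size=5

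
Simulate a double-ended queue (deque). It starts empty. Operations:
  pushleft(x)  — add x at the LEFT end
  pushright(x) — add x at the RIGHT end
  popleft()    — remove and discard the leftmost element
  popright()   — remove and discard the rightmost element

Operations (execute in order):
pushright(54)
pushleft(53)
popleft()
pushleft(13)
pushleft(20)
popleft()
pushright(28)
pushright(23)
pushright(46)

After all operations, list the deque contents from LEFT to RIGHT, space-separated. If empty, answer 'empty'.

pushright(54): [54]
pushleft(53): [53, 54]
popleft(): [54]
pushleft(13): [13, 54]
pushleft(20): [20, 13, 54]
popleft(): [13, 54]
pushright(28): [13, 54, 28]
pushright(23): [13, 54, 28, 23]
pushright(46): [13, 54, 28, 23, 46]

Answer: 13 54 28 23 46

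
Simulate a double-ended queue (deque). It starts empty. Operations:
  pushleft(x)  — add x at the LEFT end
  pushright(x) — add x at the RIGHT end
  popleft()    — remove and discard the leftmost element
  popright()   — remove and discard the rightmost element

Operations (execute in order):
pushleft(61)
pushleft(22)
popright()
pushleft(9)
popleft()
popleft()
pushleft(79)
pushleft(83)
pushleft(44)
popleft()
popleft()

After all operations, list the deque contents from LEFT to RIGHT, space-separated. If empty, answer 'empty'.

pushleft(61): [61]
pushleft(22): [22, 61]
popright(): [22]
pushleft(9): [9, 22]
popleft(): [22]
popleft(): []
pushleft(79): [79]
pushleft(83): [83, 79]
pushleft(44): [44, 83, 79]
popleft(): [83, 79]
popleft(): [79]

Answer: 79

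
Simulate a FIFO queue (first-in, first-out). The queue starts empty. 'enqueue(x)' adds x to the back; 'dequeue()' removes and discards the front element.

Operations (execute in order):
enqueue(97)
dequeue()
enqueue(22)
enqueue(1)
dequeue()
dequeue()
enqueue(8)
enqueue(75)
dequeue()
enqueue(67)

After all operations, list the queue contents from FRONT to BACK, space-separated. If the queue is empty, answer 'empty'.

Answer: 75 67

Derivation:
enqueue(97): [97]
dequeue(): []
enqueue(22): [22]
enqueue(1): [22, 1]
dequeue(): [1]
dequeue(): []
enqueue(8): [8]
enqueue(75): [8, 75]
dequeue(): [75]
enqueue(67): [75, 67]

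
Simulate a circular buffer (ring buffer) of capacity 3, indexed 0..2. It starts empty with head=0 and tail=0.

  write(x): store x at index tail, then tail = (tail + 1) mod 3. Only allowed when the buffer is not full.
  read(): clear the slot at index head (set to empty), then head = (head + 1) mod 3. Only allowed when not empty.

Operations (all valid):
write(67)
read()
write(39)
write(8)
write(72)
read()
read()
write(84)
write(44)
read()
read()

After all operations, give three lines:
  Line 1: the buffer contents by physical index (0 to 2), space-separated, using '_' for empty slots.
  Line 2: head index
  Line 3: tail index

write(67): buf=[67 _ _], head=0, tail=1, size=1
read(): buf=[_ _ _], head=1, tail=1, size=0
write(39): buf=[_ 39 _], head=1, tail=2, size=1
write(8): buf=[_ 39 8], head=1, tail=0, size=2
write(72): buf=[72 39 8], head=1, tail=1, size=3
read(): buf=[72 _ 8], head=2, tail=1, size=2
read(): buf=[72 _ _], head=0, tail=1, size=1
write(84): buf=[72 84 _], head=0, tail=2, size=2
write(44): buf=[72 84 44], head=0, tail=0, size=3
read(): buf=[_ 84 44], head=1, tail=0, size=2
read(): buf=[_ _ 44], head=2, tail=0, size=1

Answer: _ _ 44
2
0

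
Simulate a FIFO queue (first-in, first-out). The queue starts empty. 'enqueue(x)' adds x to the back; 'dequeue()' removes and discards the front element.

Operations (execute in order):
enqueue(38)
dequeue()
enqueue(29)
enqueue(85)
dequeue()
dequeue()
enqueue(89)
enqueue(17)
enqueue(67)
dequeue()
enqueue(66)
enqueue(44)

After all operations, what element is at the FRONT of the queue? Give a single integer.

enqueue(38): queue = [38]
dequeue(): queue = []
enqueue(29): queue = [29]
enqueue(85): queue = [29, 85]
dequeue(): queue = [85]
dequeue(): queue = []
enqueue(89): queue = [89]
enqueue(17): queue = [89, 17]
enqueue(67): queue = [89, 17, 67]
dequeue(): queue = [17, 67]
enqueue(66): queue = [17, 67, 66]
enqueue(44): queue = [17, 67, 66, 44]

Answer: 17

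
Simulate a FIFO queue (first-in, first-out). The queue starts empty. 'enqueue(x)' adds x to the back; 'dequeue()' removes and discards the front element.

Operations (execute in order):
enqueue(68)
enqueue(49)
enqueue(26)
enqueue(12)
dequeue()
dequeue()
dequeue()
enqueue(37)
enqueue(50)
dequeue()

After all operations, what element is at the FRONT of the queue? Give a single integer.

enqueue(68): queue = [68]
enqueue(49): queue = [68, 49]
enqueue(26): queue = [68, 49, 26]
enqueue(12): queue = [68, 49, 26, 12]
dequeue(): queue = [49, 26, 12]
dequeue(): queue = [26, 12]
dequeue(): queue = [12]
enqueue(37): queue = [12, 37]
enqueue(50): queue = [12, 37, 50]
dequeue(): queue = [37, 50]

Answer: 37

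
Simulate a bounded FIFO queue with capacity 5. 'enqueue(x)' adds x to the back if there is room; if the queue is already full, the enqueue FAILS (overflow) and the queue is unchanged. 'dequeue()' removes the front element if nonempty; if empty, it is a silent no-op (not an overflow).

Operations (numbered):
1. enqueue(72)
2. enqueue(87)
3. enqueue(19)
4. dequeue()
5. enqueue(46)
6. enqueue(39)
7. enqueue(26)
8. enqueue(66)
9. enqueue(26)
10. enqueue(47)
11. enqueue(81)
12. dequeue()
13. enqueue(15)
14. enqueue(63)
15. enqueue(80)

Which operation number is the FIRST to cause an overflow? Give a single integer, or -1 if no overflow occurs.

1. enqueue(72): size=1
2. enqueue(87): size=2
3. enqueue(19): size=3
4. dequeue(): size=2
5. enqueue(46): size=3
6. enqueue(39): size=4
7. enqueue(26): size=5
8. enqueue(66): size=5=cap → OVERFLOW (fail)
9. enqueue(26): size=5=cap → OVERFLOW (fail)
10. enqueue(47): size=5=cap → OVERFLOW (fail)
11. enqueue(81): size=5=cap → OVERFLOW (fail)
12. dequeue(): size=4
13. enqueue(15): size=5
14. enqueue(63): size=5=cap → OVERFLOW (fail)
15. enqueue(80): size=5=cap → OVERFLOW (fail)

Answer: 8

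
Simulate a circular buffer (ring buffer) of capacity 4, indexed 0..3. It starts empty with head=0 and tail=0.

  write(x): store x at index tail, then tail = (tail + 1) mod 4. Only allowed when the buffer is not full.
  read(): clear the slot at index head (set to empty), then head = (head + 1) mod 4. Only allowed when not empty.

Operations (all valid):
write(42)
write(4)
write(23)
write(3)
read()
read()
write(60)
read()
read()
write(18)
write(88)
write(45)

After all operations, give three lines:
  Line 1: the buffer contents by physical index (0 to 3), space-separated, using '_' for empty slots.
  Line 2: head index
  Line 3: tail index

Answer: 60 18 88 45
0
0

Derivation:
write(42): buf=[42 _ _ _], head=0, tail=1, size=1
write(4): buf=[42 4 _ _], head=0, tail=2, size=2
write(23): buf=[42 4 23 _], head=0, tail=3, size=3
write(3): buf=[42 4 23 3], head=0, tail=0, size=4
read(): buf=[_ 4 23 3], head=1, tail=0, size=3
read(): buf=[_ _ 23 3], head=2, tail=0, size=2
write(60): buf=[60 _ 23 3], head=2, tail=1, size=3
read(): buf=[60 _ _ 3], head=3, tail=1, size=2
read(): buf=[60 _ _ _], head=0, tail=1, size=1
write(18): buf=[60 18 _ _], head=0, tail=2, size=2
write(88): buf=[60 18 88 _], head=0, tail=3, size=3
write(45): buf=[60 18 88 45], head=0, tail=0, size=4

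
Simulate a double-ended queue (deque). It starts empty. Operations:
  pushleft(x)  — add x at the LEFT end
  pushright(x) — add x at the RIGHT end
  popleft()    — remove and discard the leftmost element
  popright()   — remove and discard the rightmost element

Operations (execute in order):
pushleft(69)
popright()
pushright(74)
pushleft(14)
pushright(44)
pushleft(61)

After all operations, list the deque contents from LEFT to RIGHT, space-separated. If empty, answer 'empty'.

pushleft(69): [69]
popright(): []
pushright(74): [74]
pushleft(14): [14, 74]
pushright(44): [14, 74, 44]
pushleft(61): [61, 14, 74, 44]

Answer: 61 14 74 44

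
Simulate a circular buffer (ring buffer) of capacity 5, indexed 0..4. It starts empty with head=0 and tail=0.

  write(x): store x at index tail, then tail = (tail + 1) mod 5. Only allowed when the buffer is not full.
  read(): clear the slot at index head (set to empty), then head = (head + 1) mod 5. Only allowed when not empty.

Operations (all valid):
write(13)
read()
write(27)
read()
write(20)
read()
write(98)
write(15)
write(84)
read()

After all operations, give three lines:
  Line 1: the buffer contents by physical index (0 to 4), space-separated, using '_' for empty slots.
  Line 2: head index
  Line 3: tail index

Answer: 84 _ _ _ 15
4
1

Derivation:
write(13): buf=[13 _ _ _ _], head=0, tail=1, size=1
read(): buf=[_ _ _ _ _], head=1, tail=1, size=0
write(27): buf=[_ 27 _ _ _], head=1, tail=2, size=1
read(): buf=[_ _ _ _ _], head=2, tail=2, size=0
write(20): buf=[_ _ 20 _ _], head=2, tail=3, size=1
read(): buf=[_ _ _ _ _], head=3, tail=3, size=0
write(98): buf=[_ _ _ 98 _], head=3, tail=4, size=1
write(15): buf=[_ _ _ 98 15], head=3, tail=0, size=2
write(84): buf=[84 _ _ 98 15], head=3, tail=1, size=3
read(): buf=[84 _ _ _ 15], head=4, tail=1, size=2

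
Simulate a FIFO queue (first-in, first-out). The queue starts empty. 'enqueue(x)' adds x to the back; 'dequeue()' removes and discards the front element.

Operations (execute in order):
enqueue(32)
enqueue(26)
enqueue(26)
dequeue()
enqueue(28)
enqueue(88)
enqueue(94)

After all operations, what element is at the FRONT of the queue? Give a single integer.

enqueue(32): queue = [32]
enqueue(26): queue = [32, 26]
enqueue(26): queue = [32, 26, 26]
dequeue(): queue = [26, 26]
enqueue(28): queue = [26, 26, 28]
enqueue(88): queue = [26, 26, 28, 88]
enqueue(94): queue = [26, 26, 28, 88, 94]

Answer: 26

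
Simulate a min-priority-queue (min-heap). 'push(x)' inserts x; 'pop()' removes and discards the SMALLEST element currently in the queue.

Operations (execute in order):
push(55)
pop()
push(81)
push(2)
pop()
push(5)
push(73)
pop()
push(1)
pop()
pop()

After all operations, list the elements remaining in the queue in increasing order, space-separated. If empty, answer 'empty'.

Answer: 81

Derivation:
push(55): heap contents = [55]
pop() → 55: heap contents = []
push(81): heap contents = [81]
push(2): heap contents = [2, 81]
pop() → 2: heap contents = [81]
push(5): heap contents = [5, 81]
push(73): heap contents = [5, 73, 81]
pop() → 5: heap contents = [73, 81]
push(1): heap contents = [1, 73, 81]
pop() → 1: heap contents = [73, 81]
pop() → 73: heap contents = [81]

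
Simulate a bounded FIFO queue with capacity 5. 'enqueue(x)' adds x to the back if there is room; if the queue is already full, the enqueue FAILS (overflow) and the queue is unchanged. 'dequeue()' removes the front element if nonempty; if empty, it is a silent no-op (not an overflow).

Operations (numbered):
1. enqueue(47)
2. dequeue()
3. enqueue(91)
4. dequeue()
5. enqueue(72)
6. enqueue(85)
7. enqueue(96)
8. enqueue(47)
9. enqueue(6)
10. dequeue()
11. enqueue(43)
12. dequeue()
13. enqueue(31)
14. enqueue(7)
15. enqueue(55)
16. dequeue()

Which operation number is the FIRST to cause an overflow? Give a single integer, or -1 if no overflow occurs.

Answer: 14

Derivation:
1. enqueue(47): size=1
2. dequeue(): size=0
3. enqueue(91): size=1
4. dequeue(): size=0
5. enqueue(72): size=1
6. enqueue(85): size=2
7. enqueue(96): size=3
8. enqueue(47): size=4
9. enqueue(6): size=5
10. dequeue(): size=4
11. enqueue(43): size=5
12. dequeue(): size=4
13. enqueue(31): size=5
14. enqueue(7): size=5=cap → OVERFLOW (fail)
15. enqueue(55): size=5=cap → OVERFLOW (fail)
16. dequeue(): size=4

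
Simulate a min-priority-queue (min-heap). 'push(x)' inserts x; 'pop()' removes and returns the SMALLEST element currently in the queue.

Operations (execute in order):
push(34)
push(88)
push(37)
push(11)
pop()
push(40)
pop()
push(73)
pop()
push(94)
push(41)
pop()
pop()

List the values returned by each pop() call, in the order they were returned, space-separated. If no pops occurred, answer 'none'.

Answer: 11 34 37 40 41

Derivation:
push(34): heap contents = [34]
push(88): heap contents = [34, 88]
push(37): heap contents = [34, 37, 88]
push(11): heap contents = [11, 34, 37, 88]
pop() → 11: heap contents = [34, 37, 88]
push(40): heap contents = [34, 37, 40, 88]
pop() → 34: heap contents = [37, 40, 88]
push(73): heap contents = [37, 40, 73, 88]
pop() → 37: heap contents = [40, 73, 88]
push(94): heap contents = [40, 73, 88, 94]
push(41): heap contents = [40, 41, 73, 88, 94]
pop() → 40: heap contents = [41, 73, 88, 94]
pop() → 41: heap contents = [73, 88, 94]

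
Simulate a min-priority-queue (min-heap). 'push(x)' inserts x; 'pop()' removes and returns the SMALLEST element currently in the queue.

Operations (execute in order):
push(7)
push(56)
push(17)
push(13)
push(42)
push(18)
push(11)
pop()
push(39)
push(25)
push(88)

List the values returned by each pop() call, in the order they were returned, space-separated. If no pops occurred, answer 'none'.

Answer: 7

Derivation:
push(7): heap contents = [7]
push(56): heap contents = [7, 56]
push(17): heap contents = [7, 17, 56]
push(13): heap contents = [7, 13, 17, 56]
push(42): heap contents = [7, 13, 17, 42, 56]
push(18): heap contents = [7, 13, 17, 18, 42, 56]
push(11): heap contents = [7, 11, 13, 17, 18, 42, 56]
pop() → 7: heap contents = [11, 13, 17, 18, 42, 56]
push(39): heap contents = [11, 13, 17, 18, 39, 42, 56]
push(25): heap contents = [11, 13, 17, 18, 25, 39, 42, 56]
push(88): heap contents = [11, 13, 17, 18, 25, 39, 42, 56, 88]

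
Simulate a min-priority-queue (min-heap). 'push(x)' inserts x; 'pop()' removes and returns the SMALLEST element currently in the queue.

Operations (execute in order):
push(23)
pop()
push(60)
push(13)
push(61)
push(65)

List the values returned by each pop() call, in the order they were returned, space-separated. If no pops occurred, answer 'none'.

push(23): heap contents = [23]
pop() → 23: heap contents = []
push(60): heap contents = [60]
push(13): heap contents = [13, 60]
push(61): heap contents = [13, 60, 61]
push(65): heap contents = [13, 60, 61, 65]

Answer: 23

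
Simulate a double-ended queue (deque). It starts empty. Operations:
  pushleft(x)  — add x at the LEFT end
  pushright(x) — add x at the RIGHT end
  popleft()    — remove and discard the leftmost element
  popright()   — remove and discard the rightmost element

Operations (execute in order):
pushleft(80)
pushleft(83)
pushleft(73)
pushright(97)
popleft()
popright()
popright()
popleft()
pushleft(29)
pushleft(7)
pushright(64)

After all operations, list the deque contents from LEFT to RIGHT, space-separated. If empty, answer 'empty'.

Answer: 7 29 64

Derivation:
pushleft(80): [80]
pushleft(83): [83, 80]
pushleft(73): [73, 83, 80]
pushright(97): [73, 83, 80, 97]
popleft(): [83, 80, 97]
popright(): [83, 80]
popright(): [83]
popleft(): []
pushleft(29): [29]
pushleft(7): [7, 29]
pushright(64): [7, 29, 64]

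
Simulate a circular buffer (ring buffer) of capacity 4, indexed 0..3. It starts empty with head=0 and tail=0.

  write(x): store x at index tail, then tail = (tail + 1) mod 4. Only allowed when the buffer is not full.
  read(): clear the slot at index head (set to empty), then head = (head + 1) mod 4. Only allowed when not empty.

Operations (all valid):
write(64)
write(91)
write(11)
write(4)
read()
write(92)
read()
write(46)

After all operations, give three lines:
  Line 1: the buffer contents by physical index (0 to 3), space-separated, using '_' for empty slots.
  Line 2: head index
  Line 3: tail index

write(64): buf=[64 _ _ _], head=0, tail=1, size=1
write(91): buf=[64 91 _ _], head=0, tail=2, size=2
write(11): buf=[64 91 11 _], head=0, tail=3, size=3
write(4): buf=[64 91 11 4], head=0, tail=0, size=4
read(): buf=[_ 91 11 4], head=1, tail=0, size=3
write(92): buf=[92 91 11 4], head=1, tail=1, size=4
read(): buf=[92 _ 11 4], head=2, tail=1, size=3
write(46): buf=[92 46 11 4], head=2, tail=2, size=4

Answer: 92 46 11 4
2
2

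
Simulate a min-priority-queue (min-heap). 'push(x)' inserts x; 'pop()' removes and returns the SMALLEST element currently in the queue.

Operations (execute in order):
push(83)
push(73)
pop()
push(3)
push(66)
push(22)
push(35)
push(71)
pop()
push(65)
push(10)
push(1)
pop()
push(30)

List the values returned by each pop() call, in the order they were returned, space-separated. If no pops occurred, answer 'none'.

Answer: 73 3 1

Derivation:
push(83): heap contents = [83]
push(73): heap contents = [73, 83]
pop() → 73: heap contents = [83]
push(3): heap contents = [3, 83]
push(66): heap contents = [3, 66, 83]
push(22): heap contents = [3, 22, 66, 83]
push(35): heap contents = [3, 22, 35, 66, 83]
push(71): heap contents = [3, 22, 35, 66, 71, 83]
pop() → 3: heap contents = [22, 35, 66, 71, 83]
push(65): heap contents = [22, 35, 65, 66, 71, 83]
push(10): heap contents = [10, 22, 35, 65, 66, 71, 83]
push(1): heap contents = [1, 10, 22, 35, 65, 66, 71, 83]
pop() → 1: heap contents = [10, 22, 35, 65, 66, 71, 83]
push(30): heap contents = [10, 22, 30, 35, 65, 66, 71, 83]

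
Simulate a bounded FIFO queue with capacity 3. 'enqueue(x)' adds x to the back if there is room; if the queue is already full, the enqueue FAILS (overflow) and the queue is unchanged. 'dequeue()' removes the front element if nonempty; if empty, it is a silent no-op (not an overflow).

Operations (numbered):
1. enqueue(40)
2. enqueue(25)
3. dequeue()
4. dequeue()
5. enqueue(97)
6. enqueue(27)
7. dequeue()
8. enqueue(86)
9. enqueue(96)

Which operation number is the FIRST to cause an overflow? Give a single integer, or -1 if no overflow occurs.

1. enqueue(40): size=1
2. enqueue(25): size=2
3. dequeue(): size=1
4. dequeue(): size=0
5. enqueue(97): size=1
6. enqueue(27): size=2
7. dequeue(): size=1
8. enqueue(86): size=2
9. enqueue(96): size=3

Answer: -1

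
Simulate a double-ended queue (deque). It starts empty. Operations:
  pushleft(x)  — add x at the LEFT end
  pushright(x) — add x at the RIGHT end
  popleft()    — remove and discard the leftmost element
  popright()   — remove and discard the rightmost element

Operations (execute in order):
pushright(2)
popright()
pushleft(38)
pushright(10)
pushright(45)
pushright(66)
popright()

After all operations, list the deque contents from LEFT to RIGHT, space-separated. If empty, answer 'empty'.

pushright(2): [2]
popright(): []
pushleft(38): [38]
pushright(10): [38, 10]
pushright(45): [38, 10, 45]
pushright(66): [38, 10, 45, 66]
popright(): [38, 10, 45]

Answer: 38 10 45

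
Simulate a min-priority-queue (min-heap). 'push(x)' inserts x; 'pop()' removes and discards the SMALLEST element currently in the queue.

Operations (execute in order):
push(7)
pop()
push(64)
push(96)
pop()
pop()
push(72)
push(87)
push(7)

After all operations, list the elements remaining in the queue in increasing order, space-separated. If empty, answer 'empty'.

Answer: 7 72 87

Derivation:
push(7): heap contents = [7]
pop() → 7: heap contents = []
push(64): heap contents = [64]
push(96): heap contents = [64, 96]
pop() → 64: heap contents = [96]
pop() → 96: heap contents = []
push(72): heap contents = [72]
push(87): heap contents = [72, 87]
push(7): heap contents = [7, 72, 87]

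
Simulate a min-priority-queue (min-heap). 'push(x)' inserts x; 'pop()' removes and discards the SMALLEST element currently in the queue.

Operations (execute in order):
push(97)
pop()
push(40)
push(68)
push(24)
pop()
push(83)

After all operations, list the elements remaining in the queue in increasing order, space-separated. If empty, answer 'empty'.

push(97): heap contents = [97]
pop() → 97: heap contents = []
push(40): heap contents = [40]
push(68): heap contents = [40, 68]
push(24): heap contents = [24, 40, 68]
pop() → 24: heap contents = [40, 68]
push(83): heap contents = [40, 68, 83]

Answer: 40 68 83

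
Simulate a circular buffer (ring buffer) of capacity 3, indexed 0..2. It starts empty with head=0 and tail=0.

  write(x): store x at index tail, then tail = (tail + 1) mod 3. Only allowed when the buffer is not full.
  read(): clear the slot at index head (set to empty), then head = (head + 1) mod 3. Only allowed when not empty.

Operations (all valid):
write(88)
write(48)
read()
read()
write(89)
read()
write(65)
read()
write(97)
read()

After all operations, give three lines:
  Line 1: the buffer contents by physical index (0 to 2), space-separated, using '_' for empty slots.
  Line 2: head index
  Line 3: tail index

write(88): buf=[88 _ _], head=0, tail=1, size=1
write(48): buf=[88 48 _], head=0, tail=2, size=2
read(): buf=[_ 48 _], head=1, tail=2, size=1
read(): buf=[_ _ _], head=2, tail=2, size=0
write(89): buf=[_ _ 89], head=2, tail=0, size=1
read(): buf=[_ _ _], head=0, tail=0, size=0
write(65): buf=[65 _ _], head=0, tail=1, size=1
read(): buf=[_ _ _], head=1, tail=1, size=0
write(97): buf=[_ 97 _], head=1, tail=2, size=1
read(): buf=[_ _ _], head=2, tail=2, size=0

Answer: _ _ _
2
2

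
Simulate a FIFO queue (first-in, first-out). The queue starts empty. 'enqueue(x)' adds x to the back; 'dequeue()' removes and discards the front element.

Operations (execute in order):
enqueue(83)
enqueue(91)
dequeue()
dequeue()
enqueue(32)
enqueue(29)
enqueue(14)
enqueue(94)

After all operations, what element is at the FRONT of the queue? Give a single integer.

enqueue(83): queue = [83]
enqueue(91): queue = [83, 91]
dequeue(): queue = [91]
dequeue(): queue = []
enqueue(32): queue = [32]
enqueue(29): queue = [32, 29]
enqueue(14): queue = [32, 29, 14]
enqueue(94): queue = [32, 29, 14, 94]

Answer: 32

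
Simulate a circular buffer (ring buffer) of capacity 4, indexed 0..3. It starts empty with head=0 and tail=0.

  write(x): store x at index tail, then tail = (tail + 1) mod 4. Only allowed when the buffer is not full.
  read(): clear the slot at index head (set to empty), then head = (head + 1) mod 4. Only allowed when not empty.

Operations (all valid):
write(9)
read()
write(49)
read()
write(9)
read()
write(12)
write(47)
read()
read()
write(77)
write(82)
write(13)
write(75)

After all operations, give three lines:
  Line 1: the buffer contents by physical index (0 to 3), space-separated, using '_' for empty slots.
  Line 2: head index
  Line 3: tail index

write(9): buf=[9 _ _ _], head=0, tail=1, size=1
read(): buf=[_ _ _ _], head=1, tail=1, size=0
write(49): buf=[_ 49 _ _], head=1, tail=2, size=1
read(): buf=[_ _ _ _], head=2, tail=2, size=0
write(9): buf=[_ _ 9 _], head=2, tail=3, size=1
read(): buf=[_ _ _ _], head=3, tail=3, size=0
write(12): buf=[_ _ _ 12], head=3, tail=0, size=1
write(47): buf=[47 _ _ 12], head=3, tail=1, size=2
read(): buf=[47 _ _ _], head=0, tail=1, size=1
read(): buf=[_ _ _ _], head=1, tail=1, size=0
write(77): buf=[_ 77 _ _], head=1, tail=2, size=1
write(82): buf=[_ 77 82 _], head=1, tail=3, size=2
write(13): buf=[_ 77 82 13], head=1, tail=0, size=3
write(75): buf=[75 77 82 13], head=1, tail=1, size=4

Answer: 75 77 82 13
1
1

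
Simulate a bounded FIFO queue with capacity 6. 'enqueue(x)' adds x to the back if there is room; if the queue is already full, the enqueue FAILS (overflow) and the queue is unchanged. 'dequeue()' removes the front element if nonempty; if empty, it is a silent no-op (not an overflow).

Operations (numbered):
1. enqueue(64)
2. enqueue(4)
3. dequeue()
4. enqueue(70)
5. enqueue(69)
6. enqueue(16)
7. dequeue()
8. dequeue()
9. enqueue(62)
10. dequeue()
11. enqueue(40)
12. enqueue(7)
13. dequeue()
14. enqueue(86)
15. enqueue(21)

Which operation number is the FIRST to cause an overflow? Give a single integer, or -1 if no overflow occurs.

1. enqueue(64): size=1
2. enqueue(4): size=2
3. dequeue(): size=1
4. enqueue(70): size=2
5. enqueue(69): size=3
6. enqueue(16): size=4
7. dequeue(): size=3
8. dequeue(): size=2
9. enqueue(62): size=3
10. dequeue(): size=2
11. enqueue(40): size=3
12. enqueue(7): size=4
13. dequeue(): size=3
14. enqueue(86): size=4
15. enqueue(21): size=5

Answer: -1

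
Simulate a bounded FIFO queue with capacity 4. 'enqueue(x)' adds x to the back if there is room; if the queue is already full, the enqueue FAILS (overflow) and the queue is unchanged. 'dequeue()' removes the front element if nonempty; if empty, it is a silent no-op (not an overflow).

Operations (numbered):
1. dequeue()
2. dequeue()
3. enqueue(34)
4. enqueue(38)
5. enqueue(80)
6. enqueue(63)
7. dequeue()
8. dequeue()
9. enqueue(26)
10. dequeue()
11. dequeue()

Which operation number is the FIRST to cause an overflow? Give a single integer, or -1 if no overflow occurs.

Answer: -1

Derivation:
1. dequeue(): empty, no-op, size=0
2. dequeue(): empty, no-op, size=0
3. enqueue(34): size=1
4. enqueue(38): size=2
5. enqueue(80): size=3
6. enqueue(63): size=4
7. dequeue(): size=3
8. dequeue(): size=2
9. enqueue(26): size=3
10. dequeue(): size=2
11. dequeue(): size=1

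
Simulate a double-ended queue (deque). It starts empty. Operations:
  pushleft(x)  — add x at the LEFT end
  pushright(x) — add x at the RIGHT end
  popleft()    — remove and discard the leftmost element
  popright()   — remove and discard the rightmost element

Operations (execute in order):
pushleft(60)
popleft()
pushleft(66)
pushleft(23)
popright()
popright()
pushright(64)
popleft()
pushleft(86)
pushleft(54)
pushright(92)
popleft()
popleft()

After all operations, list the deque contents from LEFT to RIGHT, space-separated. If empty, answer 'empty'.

Answer: 92

Derivation:
pushleft(60): [60]
popleft(): []
pushleft(66): [66]
pushleft(23): [23, 66]
popright(): [23]
popright(): []
pushright(64): [64]
popleft(): []
pushleft(86): [86]
pushleft(54): [54, 86]
pushright(92): [54, 86, 92]
popleft(): [86, 92]
popleft(): [92]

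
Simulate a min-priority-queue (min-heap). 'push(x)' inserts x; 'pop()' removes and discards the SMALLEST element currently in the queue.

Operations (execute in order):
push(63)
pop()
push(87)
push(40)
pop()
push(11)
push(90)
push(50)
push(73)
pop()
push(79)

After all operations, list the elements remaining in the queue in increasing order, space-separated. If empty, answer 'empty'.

push(63): heap contents = [63]
pop() → 63: heap contents = []
push(87): heap contents = [87]
push(40): heap contents = [40, 87]
pop() → 40: heap contents = [87]
push(11): heap contents = [11, 87]
push(90): heap contents = [11, 87, 90]
push(50): heap contents = [11, 50, 87, 90]
push(73): heap contents = [11, 50, 73, 87, 90]
pop() → 11: heap contents = [50, 73, 87, 90]
push(79): heap contents = [50, 73, 79, 87, 90]

Answer: 50 73 79 87 90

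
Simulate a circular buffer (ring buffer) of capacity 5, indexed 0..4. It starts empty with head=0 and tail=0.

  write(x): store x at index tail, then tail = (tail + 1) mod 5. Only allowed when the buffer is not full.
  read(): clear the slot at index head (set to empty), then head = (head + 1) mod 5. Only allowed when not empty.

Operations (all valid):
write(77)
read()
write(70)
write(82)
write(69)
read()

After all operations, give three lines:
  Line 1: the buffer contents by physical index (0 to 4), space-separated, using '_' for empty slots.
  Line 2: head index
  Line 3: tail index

Answer: _ _ 82 69 _
2
4

Derivation:
write(77): buf=[77 _ _ _ _], head=0, tail=1, size=1
read(): buf=[_ _ _ _ _], head=1, tail=1, size=0
write(70): buf=[_ 70 _ _ _], head=1, tail=2, size=1
write(82): buf=[_ 70 82 _ _], head=1, tail=3, size=2
write(69): buf=[_ 70 82 69 _], head=1, tail=4, size=3
read(): buf=[_ _ 82 69 _], head=2, tail=4, size=2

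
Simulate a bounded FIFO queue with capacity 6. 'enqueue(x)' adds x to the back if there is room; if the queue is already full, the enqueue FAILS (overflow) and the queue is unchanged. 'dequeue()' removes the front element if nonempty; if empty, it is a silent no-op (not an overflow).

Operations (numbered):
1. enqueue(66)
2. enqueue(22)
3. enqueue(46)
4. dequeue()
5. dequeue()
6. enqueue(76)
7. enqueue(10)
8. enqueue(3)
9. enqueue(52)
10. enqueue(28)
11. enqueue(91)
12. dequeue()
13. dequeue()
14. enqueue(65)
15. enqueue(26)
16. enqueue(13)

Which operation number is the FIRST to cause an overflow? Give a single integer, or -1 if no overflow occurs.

1. enqueue(66): size=1
2. enqueue(22): size=2
3. enqueue(46): size=3
4. dequeue(): size=2
5. dequeue(): size=1
6. enqueue(76): size=2
7. enqueue(10): size=3
8. enqueue(3): size=4
9. enqueue(52): size=5
10. enqueue(28): size=6
11. enqueue(91): size=6=cap → OVERFLOW (fail)
12. dequeue(): size=5
13. dequeue(): size=4
14. enqueue(65): size=5
15. enqueue(26): size=6
16. enqueue(13): size=6=cap → OVERFLOW (fail)

Answer: 11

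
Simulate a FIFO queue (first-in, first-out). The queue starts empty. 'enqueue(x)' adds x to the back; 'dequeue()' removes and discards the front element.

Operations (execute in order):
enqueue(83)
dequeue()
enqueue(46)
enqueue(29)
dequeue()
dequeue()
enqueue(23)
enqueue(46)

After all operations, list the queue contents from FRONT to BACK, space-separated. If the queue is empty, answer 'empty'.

enqueue(83): [83]
dequeue(): []
enqueue(46): [46]
enqueue(29): [46, 29]
dequeue(): [29]
dequeue(): []
enqueue(23): [23]
enqueue(46): [23, 46]

Answer: 23 46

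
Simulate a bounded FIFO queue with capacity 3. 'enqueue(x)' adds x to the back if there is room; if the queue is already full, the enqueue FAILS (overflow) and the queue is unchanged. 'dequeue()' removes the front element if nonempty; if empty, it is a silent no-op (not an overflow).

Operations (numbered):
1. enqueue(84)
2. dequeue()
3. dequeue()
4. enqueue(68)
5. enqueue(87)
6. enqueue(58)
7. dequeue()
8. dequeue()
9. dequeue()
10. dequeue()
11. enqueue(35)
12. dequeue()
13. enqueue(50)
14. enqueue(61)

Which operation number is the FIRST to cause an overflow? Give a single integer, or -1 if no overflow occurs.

1. enqueue(84): size=1
2. dequeue(): size=0
3. dequeue(): empty, no-op, size=0
4. enqueue(68): size=1
5. enqueue(87): size=2
6. enqueue(58): size=3
7. dequeue(): size=2
8. dequeue(): size=1
9. dequeue(): size=0
10. dequeue(): empty, no-op, size=0
11. enqueue(35): size=1
12. dequeue(): size=0
13. enqueue(50): size=1
14. enqueue(61): size=2

Answer: -1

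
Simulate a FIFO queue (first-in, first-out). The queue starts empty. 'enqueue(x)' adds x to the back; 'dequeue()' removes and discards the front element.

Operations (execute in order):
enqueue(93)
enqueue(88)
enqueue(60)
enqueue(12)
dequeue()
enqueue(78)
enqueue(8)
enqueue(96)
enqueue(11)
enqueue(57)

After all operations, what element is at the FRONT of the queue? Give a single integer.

enqueue(93): queue = [93]
enqueue(88): queue = [93, 88]
enqueue(60): queue = [93, 88, 60]
enqueue(12): queue = [93, 88, 60, 12]
dequeue(): queue = [88, 60, 12]
enqueue(78): queue = [88, 60, 12, 78]
enqueue(8): queue = [88, 60, 12, 78, 8]
enqueue(96): queue = [88, 60, 12, 78, 8, 96]
enqueue(11): queue = [88, 60, 12, 78, 8, 96, 11]
enqueue(57): queue = [88, 60, 12, 78, 8, 96, 11, 57]

Answer: 88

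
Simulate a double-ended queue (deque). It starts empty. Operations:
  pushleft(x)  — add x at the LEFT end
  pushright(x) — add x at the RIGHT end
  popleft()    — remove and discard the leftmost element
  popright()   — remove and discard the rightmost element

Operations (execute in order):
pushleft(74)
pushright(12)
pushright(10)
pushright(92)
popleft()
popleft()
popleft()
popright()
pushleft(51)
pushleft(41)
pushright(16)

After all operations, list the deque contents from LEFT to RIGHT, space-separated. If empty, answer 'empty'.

pushleft(74): [74]
pushright(12): [74, 12]
pushright(10): [74, 12, 10]
pushright(92): [74, 12, 10, 92]
popleft(): [12, 10, 92]
popleft(): [10, 92]
popleft(): [92]
popright(): []
pushleft(51): [51]
pushleft(41): [41, 51]
pushright(16): [41, 51, 16]

Answer: 41 51 16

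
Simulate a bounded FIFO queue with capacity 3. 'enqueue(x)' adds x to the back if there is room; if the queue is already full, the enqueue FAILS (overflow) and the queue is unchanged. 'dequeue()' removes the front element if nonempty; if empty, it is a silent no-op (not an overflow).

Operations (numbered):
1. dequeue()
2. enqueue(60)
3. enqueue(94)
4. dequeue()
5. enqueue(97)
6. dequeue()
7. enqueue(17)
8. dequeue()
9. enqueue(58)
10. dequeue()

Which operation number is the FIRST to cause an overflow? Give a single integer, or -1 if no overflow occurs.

1. dequeue(): empty, no-op, size=0
2. enqueue(60): size=1
3. enqueue(94): size=2
4. dequeue(): size=1
5. enqueue(97): size=2
6. dequeue(): size=1
7. enqueue(17): size=2
8. dequeue(): size=1
9. enqueue(58): size=2
10. dequeue(): size=1

Answer: -1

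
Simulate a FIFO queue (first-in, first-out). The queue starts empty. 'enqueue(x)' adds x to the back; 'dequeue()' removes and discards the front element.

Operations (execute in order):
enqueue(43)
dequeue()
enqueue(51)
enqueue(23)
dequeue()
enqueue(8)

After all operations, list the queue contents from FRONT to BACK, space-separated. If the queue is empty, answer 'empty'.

enqueue(43): [43]
dequeue(): []
enqueue(51): [51]
enqueue(23): [51, 23]
dequeue(): [23]
enqueue(8): [23, 8]

Answer: 23 8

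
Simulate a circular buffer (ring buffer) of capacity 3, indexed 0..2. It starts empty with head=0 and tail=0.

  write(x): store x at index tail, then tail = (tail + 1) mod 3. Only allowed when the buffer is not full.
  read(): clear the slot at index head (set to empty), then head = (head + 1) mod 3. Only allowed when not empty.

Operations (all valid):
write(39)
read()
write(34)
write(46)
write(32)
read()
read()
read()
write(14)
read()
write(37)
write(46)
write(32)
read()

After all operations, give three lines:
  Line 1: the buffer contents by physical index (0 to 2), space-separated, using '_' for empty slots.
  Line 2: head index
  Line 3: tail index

Answer: 46 32 _
0
2

Derivation:
write(39): buf=[39 _ _], head=0, tail=1, size=1
read(): buf=[_ _ _], head=1, tail=1, size=0
write(34): buf=[_ 34 _], head=1, tail=2, size=1
write(46): buf=[_ 34 46], head=1, tail=0, size=2
write(32): buf=[32 34 46], head=1, tail=1, size=3
read(): buf=[32 _ 46], head=2, tail=1, size=2
read(): buf=[32 _ _], head=0, tail=1, size=1
read(): buf=[_ _ _], head=1, tail=1, size=0
write(14): buf=[_ 14 _], head=1, tail=2, size=1
read(): buf=[_ _ _], head=2, tail=2, size=0
write(37): buf=[_ _ 37], head=2, tail=0, size=1
write(46): buf=[46 _ 37], head=2, tail=1, size=2
write(32): buf=[46 32 37], head=2, tail=2, size=3
read(): buf=[46 32 _], head=0, tail=2, size=2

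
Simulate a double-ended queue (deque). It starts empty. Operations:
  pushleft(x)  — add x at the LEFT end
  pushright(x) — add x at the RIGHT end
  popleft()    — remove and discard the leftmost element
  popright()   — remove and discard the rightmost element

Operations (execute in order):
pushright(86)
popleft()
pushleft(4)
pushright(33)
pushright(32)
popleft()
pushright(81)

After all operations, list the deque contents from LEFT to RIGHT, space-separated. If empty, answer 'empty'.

Answer: 33 32 81

Derivation:
pushright(86): [86]
popleft(): []
pushleft(4): [4]
pushright(33): [4, 33]
pushright(32): [4, 33, 32]
popleft(): [33, 32]
pushright(81): [33, 32, 81]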